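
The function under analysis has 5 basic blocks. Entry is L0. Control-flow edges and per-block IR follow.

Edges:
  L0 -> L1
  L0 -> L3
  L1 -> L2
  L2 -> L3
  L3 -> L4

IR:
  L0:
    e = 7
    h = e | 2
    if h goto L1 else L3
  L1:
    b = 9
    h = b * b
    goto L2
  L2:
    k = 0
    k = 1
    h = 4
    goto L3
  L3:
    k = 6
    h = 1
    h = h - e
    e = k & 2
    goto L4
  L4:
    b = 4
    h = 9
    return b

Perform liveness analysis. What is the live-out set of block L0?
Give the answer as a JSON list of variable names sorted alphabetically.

Per-block:
  L0: {e,h} / ∅
  L1: {b,h} / ∅
  L2: {h,k} / ∅
  L3: {e,h,k} / {e}
  L4: {b,h} / ∅

Live sets:
  L0 li=∅ lo={e}
  L1 li={e} lo={e}
  L2 li={e} lo={e}
  L3 li={e} lo=∅
  L4 li=∅ lo=∅

live-out(L0) = ["e"]

Answer: ["e"]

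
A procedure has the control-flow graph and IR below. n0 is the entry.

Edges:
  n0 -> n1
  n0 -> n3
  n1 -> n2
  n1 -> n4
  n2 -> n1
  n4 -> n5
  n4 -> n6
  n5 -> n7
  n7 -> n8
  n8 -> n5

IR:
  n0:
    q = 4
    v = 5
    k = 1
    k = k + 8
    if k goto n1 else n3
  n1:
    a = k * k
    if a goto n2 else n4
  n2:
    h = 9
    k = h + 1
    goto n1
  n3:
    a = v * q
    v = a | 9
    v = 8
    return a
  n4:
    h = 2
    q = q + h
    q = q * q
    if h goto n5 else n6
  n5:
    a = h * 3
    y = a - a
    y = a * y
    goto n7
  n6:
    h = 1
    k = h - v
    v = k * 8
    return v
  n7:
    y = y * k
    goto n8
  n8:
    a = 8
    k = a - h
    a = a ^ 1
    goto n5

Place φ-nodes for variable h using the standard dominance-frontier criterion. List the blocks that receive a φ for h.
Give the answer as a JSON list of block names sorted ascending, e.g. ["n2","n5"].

Answer: ["n1"]

Working:
idom tree: n1←n0 n2←n1 n3←n0 n4←n1 n5←n4 n6←n4 n7←n5 n8←n7
Dom∩ at merges:
  n1: preds {n0,n2}: {n0} ∩ {n0,n1,n2} = {n0}; idom=n0
  n5: preds {n4,n8}: {n0,n1,n4} ∩ {n0,n1,n4,n5,n7,n8} = {n0,n1,n4}; idom=n4

DF walk-up:
  n1←n0: walk · to n0
  n1←n2: walk n2→n1 to n0
  n5←n4: walk · to n4
  n5←n8: walk n8→n7→n5 to n4
  n0 → ∅
  n1 → {n1}
  n2 → {n1}
  n3 → ∅
  n4 → ∅
  n5 → {n5}
  n6 → ∅
  n7 → {n5}
  n8 → {n5}

φ for h: defs {n2,n4,n6}
  DF⁺ = {n1}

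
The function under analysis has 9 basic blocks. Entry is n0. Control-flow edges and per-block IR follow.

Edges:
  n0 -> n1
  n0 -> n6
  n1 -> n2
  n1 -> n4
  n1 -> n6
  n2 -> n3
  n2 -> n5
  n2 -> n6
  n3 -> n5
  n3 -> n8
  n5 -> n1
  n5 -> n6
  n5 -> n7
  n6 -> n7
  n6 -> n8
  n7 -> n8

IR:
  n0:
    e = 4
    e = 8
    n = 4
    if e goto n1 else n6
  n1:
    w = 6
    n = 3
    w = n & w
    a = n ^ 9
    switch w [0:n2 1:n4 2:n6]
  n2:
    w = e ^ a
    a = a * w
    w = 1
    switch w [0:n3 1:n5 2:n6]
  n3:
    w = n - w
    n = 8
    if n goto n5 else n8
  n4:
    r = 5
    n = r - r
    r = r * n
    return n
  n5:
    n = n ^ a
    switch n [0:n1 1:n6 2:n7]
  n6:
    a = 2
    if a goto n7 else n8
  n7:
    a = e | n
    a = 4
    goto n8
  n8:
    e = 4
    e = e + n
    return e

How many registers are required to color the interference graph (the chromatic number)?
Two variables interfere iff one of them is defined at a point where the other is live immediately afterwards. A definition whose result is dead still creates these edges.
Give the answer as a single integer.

Answer: 4

Derivation:
def/use:
  n0: def={e,n} ue=∅
  n1: def={a,n,w} ue=∅
  n2: def={a,w} ue={a,e}
  n3: def={n,w} ue={n,w}
  n4: def={n,r} ue=∅
  n5: def={n} ue={a,n}
  n6: def={a} ue=∅
  n7: def={a} ue={e,n}
  n8: def={e} ue={n}

Live sets:
  n0 li=∅ lo={e,n}
  n1 li={e} lo={a,e,n}
  n2 li={a,e,n} lo={a,e,n,w}
  n3 li={a,e,n,w} lo={a,e,n}
  n4 li=∅ lo=∅
  n5 li={a,e,n} lo={e,n}
  n6 li={e,n} lo={e,n}
  n7 li={e,n} lo={n}
  n8 li={n} lo=∅

Conflict graph:
  a: {e,n,w}
  e: {a,n,w}
  n: {a,e,r,w}
  r: {n}
  w: {a,e,n}

Colouring:
  clique {a,e,n,w} ⇒ need ≥ 4
  assign a→R1 e→R2 n→R0 r→R1 w→R3 — no edge inside a register ⇒ χ ≤ 4
  χ = 4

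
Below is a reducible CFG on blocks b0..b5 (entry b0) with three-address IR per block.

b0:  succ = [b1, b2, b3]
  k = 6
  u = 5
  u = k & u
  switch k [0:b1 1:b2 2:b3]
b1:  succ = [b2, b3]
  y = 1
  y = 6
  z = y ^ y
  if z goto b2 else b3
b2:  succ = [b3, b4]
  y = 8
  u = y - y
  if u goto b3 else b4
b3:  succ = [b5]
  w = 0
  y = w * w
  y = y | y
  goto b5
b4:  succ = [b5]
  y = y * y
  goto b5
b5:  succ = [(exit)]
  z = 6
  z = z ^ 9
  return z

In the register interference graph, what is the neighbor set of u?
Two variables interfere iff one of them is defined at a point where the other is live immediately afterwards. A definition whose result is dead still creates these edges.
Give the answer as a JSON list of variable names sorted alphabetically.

Per-block:
  b0: def={k,u} ue=∅
  b1: def={y,z} ue=∅
  b2: def={u,y} ue=∅
  b3: def={w,y} ue=∅
  b4: def={y} ue={y}
  b5: def={z} ue=∅

Live sets:
  b0 li=∅ lo=∅
  b1 li=∅ lo=∅
  b2 li=∅ lo={y}
  b3 li=∅ lo=∅
  b4 li={y} lo=∅
  b5 li=∅ lo=∅

Interfere edges:
  k: {u}
  u: {k,y}
  w: ∅
  y: {u}
  z: ∅

N(u) = ["k", "y"]

Answer: ["k", "y"]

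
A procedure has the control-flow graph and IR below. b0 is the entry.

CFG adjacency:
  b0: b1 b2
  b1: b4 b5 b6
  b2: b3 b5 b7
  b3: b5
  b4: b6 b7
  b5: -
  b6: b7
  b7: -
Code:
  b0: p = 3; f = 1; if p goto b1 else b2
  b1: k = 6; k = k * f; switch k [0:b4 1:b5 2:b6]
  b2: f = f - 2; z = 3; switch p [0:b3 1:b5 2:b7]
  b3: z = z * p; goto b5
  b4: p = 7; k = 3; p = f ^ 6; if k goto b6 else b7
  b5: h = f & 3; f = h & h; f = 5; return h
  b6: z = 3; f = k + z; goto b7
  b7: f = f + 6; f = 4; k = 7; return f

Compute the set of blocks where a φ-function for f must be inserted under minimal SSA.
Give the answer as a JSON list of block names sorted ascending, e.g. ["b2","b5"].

Answer: ["b5", "b7"]

Analysis:
idom tree: b1←b0 b2←b0 b3←b2 b4←b1 b5←b0 b6←b1 b7←b0
Dom∩ at merges:
  b5: preds {b1,b2,b3}: {b0,b1} ∩ {b0,b2} ∩ {b0,b2,b3} = {b0}; idom=b0
  b6: preds {b1,b4}: {b0,b1} ∩ {b0,b1,b4} = {b0,b1}; idom=b1
  b7: preds {b2,b4,b6}: {b0,b2} ∩ {b0,b1,b4} ∩ {b0,b1,b6} = {b0}; idom=b0

DF derivation:
  b5←b1: walk b1 to b0
  b5←b2: walk b2 to b0
  b5←b3: walk b3→b2 to b0
  b6←b1: walk · to b1
  b6←b4: walk b4 to b1
  b7←b2: walk b2 to b0
  b7←b4: walk b4→b1 to b0
  b7←b6: walk b6→b1 to b0
  DF(b0)=∅
  DF(b1)={b5,b7}
  DF(b2)={b5,b7}
  DF(b3)={b5}
  DF(b4)={b6,b7}
  DF(b5)=∅
  DF(b6)={b7}
  DF(b7)=∅

φ for f: defs {b0,b2,b5,b6,b7}
  DF⁺ = {b5,b7}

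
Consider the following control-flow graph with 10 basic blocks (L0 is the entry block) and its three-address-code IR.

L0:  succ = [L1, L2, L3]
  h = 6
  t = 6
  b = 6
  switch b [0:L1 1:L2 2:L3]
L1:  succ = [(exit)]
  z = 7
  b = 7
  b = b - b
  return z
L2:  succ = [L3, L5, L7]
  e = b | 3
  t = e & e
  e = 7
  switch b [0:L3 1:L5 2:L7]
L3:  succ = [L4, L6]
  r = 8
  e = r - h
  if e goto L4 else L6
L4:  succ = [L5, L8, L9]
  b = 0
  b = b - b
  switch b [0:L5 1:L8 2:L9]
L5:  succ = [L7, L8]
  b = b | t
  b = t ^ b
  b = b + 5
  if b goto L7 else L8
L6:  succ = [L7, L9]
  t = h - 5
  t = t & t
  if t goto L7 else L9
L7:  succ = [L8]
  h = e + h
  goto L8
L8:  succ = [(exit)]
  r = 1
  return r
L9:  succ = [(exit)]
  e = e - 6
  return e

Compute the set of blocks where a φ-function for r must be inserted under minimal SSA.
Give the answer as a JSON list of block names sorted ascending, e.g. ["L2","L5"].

Answer: ["L5", "L7", "L8"]

Derivation:
idom tree: L1←L0 L2←L0 L3←L0 L4←L3 L5←L0 L6←L3 L7←L0 L8←L0 L9←L3
Join-block Dom:
  L3: preds {L0,L2}: {L0} ∩ {L0,L2} = {L0}; idom=L0
  L5: preds {L2,L4}: {L0,L2} ∩ {L0,L3,L4} = {L0}; idom=L0
  L7: preds {L2,L5,L6}: {L0,L2} ∩ {L0,L5} ∩ {L0,L3,L6} = {L0}; idom=L0
  L8: preds {L4,L5,L7}: {L0,L3,L4} ∩ {L0,L5} ∩ {L0,L7} = {L0}; idom=L0
  L9: preds {L4,L6}: {L0,L3,L4} ∩ {L0,L3,L6} = {L0,L3}; idom=L3

Frontier:
  join L3 pred L0: · stop@L0
  join L3 pred L2: L2 stop@L0
  join L5 pred L2: L2 stop@L0
  join L5 pred L4: L4→L3 stop@L0
  join L7 pred L2: L2 stop@L0
  join L7 pred L5: L5 stop@L0
  join L7 pred L6: L6→L3 stop@L0
  join L8 pred L4: L4→L3 stop@L0
  join L8 pred L5: L5 stop@L0
  join L8 pred L7: L7 stop@L0
  join L9 pred L4: L4 stop@L3
  join L9 pred L6: L6 stop@L3
  DF(L0)=∅
  DF(L1)=∅
  DF(L2)={L3,L5,L7}
  DF(L3)={L5,L7,L8}
  DF(L4)={L5,L8,L9}
  DF(L5)={L7,L8}
  DF(L6)={L7,L9}
  DF(L7)={L8}
  DF(L8)=∅
  DF(L9)=∅

φ for r: defs {L3,L8}
  DF⁺ = {L5,L7,L8}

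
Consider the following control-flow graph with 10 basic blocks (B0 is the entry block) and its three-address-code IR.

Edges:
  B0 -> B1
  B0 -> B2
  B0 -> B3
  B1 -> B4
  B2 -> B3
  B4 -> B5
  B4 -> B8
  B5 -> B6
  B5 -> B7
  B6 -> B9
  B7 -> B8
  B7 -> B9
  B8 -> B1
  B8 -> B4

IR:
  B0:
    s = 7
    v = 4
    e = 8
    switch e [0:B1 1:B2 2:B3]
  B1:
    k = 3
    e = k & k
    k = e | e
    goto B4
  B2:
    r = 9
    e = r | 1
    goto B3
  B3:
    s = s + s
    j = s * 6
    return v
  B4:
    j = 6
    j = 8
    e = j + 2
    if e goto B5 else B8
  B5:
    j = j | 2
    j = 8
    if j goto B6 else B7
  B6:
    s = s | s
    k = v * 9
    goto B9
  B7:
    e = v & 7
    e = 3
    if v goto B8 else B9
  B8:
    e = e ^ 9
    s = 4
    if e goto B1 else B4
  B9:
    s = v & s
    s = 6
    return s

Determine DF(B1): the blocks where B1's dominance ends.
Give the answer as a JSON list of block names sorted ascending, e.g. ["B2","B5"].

idom tree: B1←B0 B2←B0 B3←B0 B4←B1 B5←B4 B6←B5 B7←B5 B8←B4 B9←B5
Dom at joins:
  B1: preds {B0,B8}: {B0} ∩ {B0,B1,B4,B8} = {B0}; idom=B0
  B3: preds {B0,B2}: {B0} ∩ {B0,B2} = {B0}; idom=B0
  B4: preds {B1,B8}: {B0,B1} ∩ {B0,B1,B4,B8} = {B0,B1}; idom=B1
  B8: preds {B4,B7}: {B0,B1,B4} ∩ {B0,B1,B4,B5,B7} = {B0,B1,B4}; idom=B4
  B9: preds {B6,B7}: {B0,B1,B4,B5,B6} ∩ {B0,B1,B4,B5,B7} = {B0,B1,B4,B5}; idom=B5

Frontier:
  join B1 pred B0: · stop@B0
  join B1 pred B8: B8→B4→B1 stop@B0
  join B3 pred B0: · stop@B0
  join B3 pred B2: B2 stop@B0
  join B4 pred B1: · stop@B1
  join B4 pred B8: B8→B4 stop@B1
  join B8 pred B4: · stop@B4
  join B8 pred B7: B7→B5 stop@B4
  join B9 pred B6: B6 stop@B5
  join B9 pred B7: B7 stop@B5
  B0: DF=∅
  B1: DF={B1}
  B2: DF={B3}
  B3: DF=∅
  B4: DF={B1,B4}
  B5: DF={B8}
  B6: DF={B9}
  B7: DF={B8,B9}
  B8: DF={B1,B4}
  B9: DF=∅

DF(B1) = ["B1"]

Answer: ["B1"]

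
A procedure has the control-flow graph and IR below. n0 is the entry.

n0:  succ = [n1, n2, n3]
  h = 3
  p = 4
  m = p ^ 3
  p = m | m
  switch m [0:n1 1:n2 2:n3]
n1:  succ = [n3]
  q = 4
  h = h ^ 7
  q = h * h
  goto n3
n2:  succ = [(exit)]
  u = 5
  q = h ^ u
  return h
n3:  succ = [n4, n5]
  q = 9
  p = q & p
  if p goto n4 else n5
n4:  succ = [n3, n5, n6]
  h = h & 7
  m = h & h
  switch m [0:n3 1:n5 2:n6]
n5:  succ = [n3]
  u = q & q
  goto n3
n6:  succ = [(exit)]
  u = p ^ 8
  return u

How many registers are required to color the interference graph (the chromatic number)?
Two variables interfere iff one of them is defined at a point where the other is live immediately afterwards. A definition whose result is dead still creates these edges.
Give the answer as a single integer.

Block summaries:
  n0: {h,m,p} / ∅
  n1: {h,q} / {h}
  n2: {q,u} / {h}
  n3: {p,q} / {p}
  n4: {h,m} / {h}
  n5: {u} / {q}
  n6: {u} / {p}

Live sets:
  live n0: ∅→{h,p}
  live n1: {h,p}→{h,p}
  live n2: {h}→∅
  live n3: {h,p}→{h,p,q}
  live n4: {h,p,q}→{h,p,q}
  live n5: {h,p,q}→{h,p}
  live n6: {p}→∅

Conflict graph:
  h: {m,p,q,u}
  m: {h,p,q}
  p: {h,m,q,u}
  q: {h,m,p}
  u: {h,p}

Colouring:
  {h,m,p,q} pairwise interfere (4-clique) ⇒ χ ≥ 4
  4-colouring: r0={h}  r1={p}  r2={m,u}  r3={q}
  χ = 4

Answer: 4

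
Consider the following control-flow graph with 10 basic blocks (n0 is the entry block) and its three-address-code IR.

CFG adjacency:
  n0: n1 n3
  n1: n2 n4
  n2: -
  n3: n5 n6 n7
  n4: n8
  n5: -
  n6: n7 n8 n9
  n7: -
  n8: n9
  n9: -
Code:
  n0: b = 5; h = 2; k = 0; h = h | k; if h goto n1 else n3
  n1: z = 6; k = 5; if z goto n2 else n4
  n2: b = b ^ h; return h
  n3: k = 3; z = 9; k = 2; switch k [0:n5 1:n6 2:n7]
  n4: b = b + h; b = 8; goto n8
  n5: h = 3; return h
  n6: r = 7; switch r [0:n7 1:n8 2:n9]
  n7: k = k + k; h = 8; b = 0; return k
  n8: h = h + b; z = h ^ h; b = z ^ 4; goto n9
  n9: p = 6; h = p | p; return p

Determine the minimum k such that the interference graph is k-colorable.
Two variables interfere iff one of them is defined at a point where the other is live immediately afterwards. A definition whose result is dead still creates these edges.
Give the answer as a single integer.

def/use:
  n0: def={b,h,k} ue=∅
  n1: def={k,z} ue=∅
  n2: def={b} ue={b,h}
  n3: def={k,z} ue=∅
  n4: def={b} ue={b,h}
  n5: def={h} ue=∅
  n6: def={r} ue=∅
  n7: def={b,h,k} ue={k}
  n8: def={b,h,z} ue={b,h}
  n9: def={h,p} ue=∅

Liveness:
  n0 li=∅ lo={b,h}
  n1 li={b,h} lo={b,h}
  n2 li={b,h} lo=∅
  n3 li={b,h} lo={b,h,k}
  n4 li={b,h} lo={b,h}
  n5 li=∅ lo=∅
  n6 li={b,h,k} lo={b,h,k}
  n7 li={k} lo=∅
  n8 li={b,h} lo=∅
  n9 li=∅ lo=∅

Conflict graph:
  b↔{h,k,r,z}
  h↔{b,k,p,r,z}
  k↔{b,h,r,z}
  p↔{h}
  r↔{b,h,k}
  z↔{b,h,k}

Chromatic number:
  {b,h,k,r} pairwise interfere (4-clique) ⇒ χ ≥ 4
  assign b→r1 h→r0 k→r2 p→r1 r→r3 z→r3 — no edge inside a register ⇒ χ ≤ 4
  χ = 4

Answer: 4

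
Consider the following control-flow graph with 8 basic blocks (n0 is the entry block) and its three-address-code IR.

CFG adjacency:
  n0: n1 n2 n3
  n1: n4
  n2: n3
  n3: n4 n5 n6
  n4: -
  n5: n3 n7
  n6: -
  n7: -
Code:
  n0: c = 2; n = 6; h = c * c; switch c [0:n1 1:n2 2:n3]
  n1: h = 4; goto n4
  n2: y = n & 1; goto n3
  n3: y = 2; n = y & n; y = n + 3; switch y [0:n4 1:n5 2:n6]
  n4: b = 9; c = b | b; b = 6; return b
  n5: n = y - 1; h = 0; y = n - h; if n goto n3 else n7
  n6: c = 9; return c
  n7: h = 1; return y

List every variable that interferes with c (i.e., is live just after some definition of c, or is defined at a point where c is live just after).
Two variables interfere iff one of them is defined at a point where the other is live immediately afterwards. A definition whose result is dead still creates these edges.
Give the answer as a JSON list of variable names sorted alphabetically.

def/use:
  n0: {c,h,n} / ∅
  n1: {h} / ∅
  n2: {y} / {n}
  n3: {n,y} / {n}
  n4: {b,c} / ∅
  n5: {h,n,y} / {y}
  n6: {c} / ∅
  n7: {h} / {y}

Live sets:
  n0: in=∅ out={n}
  n1: in=∅ out=∅
  n2: in={n} out={n}
  n3: in={n} out={y}
  n4: in=∅ out=∅
  n5: in={y} out={n,y}
  n6: in=∅ out=∅
  n7: in={y} out=∅

Interference:
  b: ∅
  c: {h,n}
  h: {c,n,y}
  n: {c,h,y}
  y: {h,n}

N(c) = ["h", "n"]

Answer: ["h", "n"]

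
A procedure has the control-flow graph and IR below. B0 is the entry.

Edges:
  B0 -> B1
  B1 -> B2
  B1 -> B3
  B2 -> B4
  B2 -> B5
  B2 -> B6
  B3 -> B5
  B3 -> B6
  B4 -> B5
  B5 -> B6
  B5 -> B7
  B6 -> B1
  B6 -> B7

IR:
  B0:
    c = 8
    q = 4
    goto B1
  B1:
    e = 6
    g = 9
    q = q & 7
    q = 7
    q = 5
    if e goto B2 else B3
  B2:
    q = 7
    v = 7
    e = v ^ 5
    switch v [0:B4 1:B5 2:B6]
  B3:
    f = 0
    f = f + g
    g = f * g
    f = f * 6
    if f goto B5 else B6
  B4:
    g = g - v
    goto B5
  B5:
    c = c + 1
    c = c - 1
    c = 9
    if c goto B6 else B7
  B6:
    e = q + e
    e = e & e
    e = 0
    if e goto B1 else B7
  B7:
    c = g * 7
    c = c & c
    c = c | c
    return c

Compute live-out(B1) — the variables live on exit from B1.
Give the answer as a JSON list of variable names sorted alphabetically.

Answer: ["c", "e", "g", "q"]

Analysis:
Per-block:
  B0 def {c,q} use ∅
  B1 def {e,g,q} use {q}
  B2 def {e,q,v} use ∅
  B3 def {f,g} use {g}
  B4 def {g} use {g,v}
  B5 def {c} use {c}
  B6 def {e} use {e,q}
  B7 def {c} use {g}

Live sets:
  live B0: ∅→{c,q}
  live B1: {c,q}→{c,e,g,q}
  live B2: {c,g}→{c,e,g,q,v}
  live B3: {c,e,g,q}→{c,e,g,q}
  live B4: {c,e,g,q,v}→{c,e,g,q}
  live B5: {c,e,g,q}→{c,e,g,q}
  live B6: {c,e,g,q}→{c,g,q}
  live B7: {g}→∅

live-out(B1) = ["c", "e", "g", "q"]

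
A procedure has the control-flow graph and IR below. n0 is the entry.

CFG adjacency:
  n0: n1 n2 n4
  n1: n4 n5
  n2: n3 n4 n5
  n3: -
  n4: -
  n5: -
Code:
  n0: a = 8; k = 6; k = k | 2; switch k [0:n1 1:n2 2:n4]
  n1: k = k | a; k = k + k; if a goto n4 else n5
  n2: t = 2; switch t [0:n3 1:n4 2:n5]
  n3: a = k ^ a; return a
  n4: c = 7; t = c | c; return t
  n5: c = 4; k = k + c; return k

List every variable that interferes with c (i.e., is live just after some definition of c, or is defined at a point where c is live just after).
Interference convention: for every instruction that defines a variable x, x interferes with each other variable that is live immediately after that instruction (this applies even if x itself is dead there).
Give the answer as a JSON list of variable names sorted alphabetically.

def/use:
  n0: def={a,k} ue=∅
  n1: def={k} ue={a,k}
  n2: def={t} ue=∅
  n3: def={a} ue={a,k}
  n4: def={c,t} ue=∅
  n5: def={c,k} ue={k}

Live sets:
  live n0: ∅→{a,k}
  live n1: {a,k}→{k}
  live n2: {a,k}→{a,k}
  live n3: {a,k}→∅
  live n4: ∅→∅
  live n5: {k}→∅

Interference:
  a — {k,t}
  c — {k}
  k — {a,c,t}
  t — {a,k}

N(c) = ["k"]

Answer: ["k"]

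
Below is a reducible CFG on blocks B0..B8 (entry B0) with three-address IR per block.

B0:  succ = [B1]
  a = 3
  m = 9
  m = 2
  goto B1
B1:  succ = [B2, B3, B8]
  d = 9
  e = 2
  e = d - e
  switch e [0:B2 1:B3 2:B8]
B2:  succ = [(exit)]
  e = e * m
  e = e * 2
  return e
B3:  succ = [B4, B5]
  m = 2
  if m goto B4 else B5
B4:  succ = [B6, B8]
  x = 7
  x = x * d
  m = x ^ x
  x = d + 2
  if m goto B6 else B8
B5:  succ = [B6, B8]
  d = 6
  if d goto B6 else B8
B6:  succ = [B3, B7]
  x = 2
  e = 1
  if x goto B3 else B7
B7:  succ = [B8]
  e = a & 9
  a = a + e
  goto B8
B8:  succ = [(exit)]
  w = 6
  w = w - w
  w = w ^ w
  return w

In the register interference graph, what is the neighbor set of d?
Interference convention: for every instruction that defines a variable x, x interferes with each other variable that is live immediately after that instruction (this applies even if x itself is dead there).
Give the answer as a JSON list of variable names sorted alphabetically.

Answer: ["a", "e", "m", "x"]

Working:
Block summaries:
  B0: {a,m} / ∅
  B1: {d,e} / ∅
  B2: {e} / {e,m}
  B3: {m} / ∅
  B4: {m,x} / {d}
  B5: {d} / ∅
  B6: {e,x} / ∅
  B7: {a,e} / {a}
  B8: {w} / ∅

Live sets:
  B0 li=∅ lo={a,m}
  B1 li={a,m} lo={a,d,e,m}
  B2 li={e,m} lo=∅
  B3 li={a,d} lo={a,d}
  B4 li={a,d} lo={a,d}
  B5 li={a} lo={a,d}
  B6 li={a,d} lo={a,d}
  B7 li={a} lo=∅
  B8 li=∅ lo=∅

Interference:
  a↔{d,e,m,x}
  d↔{a,e,m,x}
  e↔{a,d,m,x}
  m↔{a,d,e,x}
  w↔∅
  x↔{a,d,e,m}

N(d) = ["a", "e", "m", "x"]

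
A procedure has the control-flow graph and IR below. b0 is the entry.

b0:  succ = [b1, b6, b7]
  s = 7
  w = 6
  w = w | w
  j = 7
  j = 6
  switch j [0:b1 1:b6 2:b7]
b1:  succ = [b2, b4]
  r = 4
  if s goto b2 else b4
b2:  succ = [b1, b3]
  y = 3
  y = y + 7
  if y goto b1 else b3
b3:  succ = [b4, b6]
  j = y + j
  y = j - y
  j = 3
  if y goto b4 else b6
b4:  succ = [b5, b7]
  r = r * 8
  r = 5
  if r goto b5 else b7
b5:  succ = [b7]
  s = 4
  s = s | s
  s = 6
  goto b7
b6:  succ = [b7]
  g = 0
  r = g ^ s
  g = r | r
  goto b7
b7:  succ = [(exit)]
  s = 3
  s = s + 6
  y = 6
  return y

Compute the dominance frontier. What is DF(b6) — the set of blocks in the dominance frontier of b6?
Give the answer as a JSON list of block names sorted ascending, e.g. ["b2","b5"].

Answer: ["b7"]

Working:
idom tree: b1←b0 b2←b1 b3←b2 b4←b1 b5←b4 b6←b0 b7←b0
Dom∩ at merges:
  b1: preds {b0,b2}: {b0} ∩ {b0,b1,b2} = {b0}; idom=b0
  b4: preds {b1,b3}: {b0,b1} ∩ {b0,b1,b2,b3} = {b0,b1}; idom=b1
  b6: preds {b0,b3}: {b0} ∩ {b0,b1,b2,b3} = {b0}; idom=b0
  b7: preds {b0,b4,b5,b6}: {b0} ∩ {b0,b1,b4} ∩ {b0,b1,b4,b5} ∩ {b0,b6} = {b0}; idom=b0

DF walk-up:
  b1←b0: walk · to b0
  b1←b2: walk b2→b1 to b0
  b4←b1: walk · to b1
  b4←b3: walk b3→b2 to b1
  b6←b0: walk · to b0
  b6←b3: walk b3→b2→b1 to b0
  b7←b0: walk · to b0
  b7←b4: walk b4→b1 to b0
  b7←b5: walk b5→b4→b1 to b0
  b7←b6: walk b6 to b0
  b0 → ∅
  b1 → {b1,b6,b7}
  b2 → {b1,b4,b6}
  b3 → {b4,b6}
  b4 → {b7}
  b5 → {b7}
  b6 → {b7}
  b7 → ∅

DF(b6) = ["b7"]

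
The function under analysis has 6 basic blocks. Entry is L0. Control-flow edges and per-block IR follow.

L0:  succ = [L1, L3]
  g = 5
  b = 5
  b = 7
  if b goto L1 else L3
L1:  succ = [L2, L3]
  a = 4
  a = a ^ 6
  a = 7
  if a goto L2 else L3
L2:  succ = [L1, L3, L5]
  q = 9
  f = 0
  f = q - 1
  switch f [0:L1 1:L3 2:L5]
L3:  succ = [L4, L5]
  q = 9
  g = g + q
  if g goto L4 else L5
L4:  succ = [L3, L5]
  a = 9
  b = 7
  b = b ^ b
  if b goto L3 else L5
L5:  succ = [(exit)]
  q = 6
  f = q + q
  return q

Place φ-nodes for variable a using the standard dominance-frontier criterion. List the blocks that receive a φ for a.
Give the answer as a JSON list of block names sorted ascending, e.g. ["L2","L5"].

idom tree: L1←L0 L2←L1 L3←L0 L4←L3 L5←L0
Dom at joins:
  L1: preds {L0,L2}: {L0} ∩ {L0,L1,L2} = {L0}; idom=L0
  L3: preds {L0,L1,L2,L4}: {L0} ∩ {L0,L1} ∩ {L0,L1,L2} ∩ {L0,L3,L4} = {L0}; idom=L0
  L5: preds {L2,L3,L4}: {L0,L1,L2} ∩ {L0,L3} ∩ {L0,L3,L4} = {L0}; idom=L0

DF walk-up:
  join L1 pred L0: · stop@L0
  join L1 pred L2: L2→L1 stop@L0
  join L3 pred L0: · stop@L0
  join L3 pred L1: L1 stop@L0
  join L3 pred L2: L2→L1 stop@L0
  join L3 pred L4: L4→L3 stop@L0
  join L5 pred L2: L2→L1 stop@L0
  join L5 pred L3: L3 stop@L0
  join L5 pred L4: L4→L3 stop@L0
  L0 → ∅
  L1 → {L1,L3,L5}
  L2 → {L1,L3,L5}
  L3 → {L3,L5}
  L4 → {L3,L5}
  L5 → ∅

φ for a: defs {L1,L4}
  DF⁺ = {L1,L3,L5}

Answer: ["L1", "L3", "L5"]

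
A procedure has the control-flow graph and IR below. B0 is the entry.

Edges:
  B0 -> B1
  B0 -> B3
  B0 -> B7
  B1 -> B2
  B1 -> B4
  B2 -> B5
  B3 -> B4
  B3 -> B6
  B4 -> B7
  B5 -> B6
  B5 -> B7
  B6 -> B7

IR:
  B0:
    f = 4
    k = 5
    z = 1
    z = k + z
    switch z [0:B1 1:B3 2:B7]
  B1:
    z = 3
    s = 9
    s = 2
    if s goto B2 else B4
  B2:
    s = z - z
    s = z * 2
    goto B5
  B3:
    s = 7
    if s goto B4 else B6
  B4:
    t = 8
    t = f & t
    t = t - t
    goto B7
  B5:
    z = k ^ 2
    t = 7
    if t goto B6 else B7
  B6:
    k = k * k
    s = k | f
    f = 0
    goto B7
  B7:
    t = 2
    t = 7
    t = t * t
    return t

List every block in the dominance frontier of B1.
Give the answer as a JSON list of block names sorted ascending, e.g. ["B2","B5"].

Answer: ["B4", "B6", "B7"]

Working:
idom tree: B1←B0 B2←B1 B3←B0 B4←B0 B5←B2 B6←B0 B7←B0
Dom∩ at merges:
  B4: preds {B1,B3}: {B0,B1} ∩ {B0,B3} = {B0}; idom=B0
  B6: preds {B3,B5}: {B0,B3} ∩ {B0,B1,B2,B5} = {B0}; idom=B0
  B7: preds {B0,B4,B5,B6}: {B0} ∩ {B0,B4} ∩ {B0,B1,B2,B5} ∩ {B0,B6} = {B0}; idom=B0

Frontier:
  join B4 pred B1: B1 stop@B0
  join B4 pred B3: B3 stop@B0
  join B6 pred B3: B3 stop@B0
  join B6 pred B5: B5→B2→B1 stop@B0
  join B7 pred B0: · stop@B0
  join B7 pred B4: B4 stop@B0
  join B7 pred B5: B5→B2→B1 stop@B0
  join B7 pred B6: B6 stop@B0
  B0 → ∅
  B1 → {B4,B6,B7}
  B2 → {B6,B7}
  B3 → {B4,B6}
  B4 → {B7}
  B5 → {B6,B7}
  B6 → {B7}
  B7 → ∅

DF(B1) = ["B4", "B6", "B7"]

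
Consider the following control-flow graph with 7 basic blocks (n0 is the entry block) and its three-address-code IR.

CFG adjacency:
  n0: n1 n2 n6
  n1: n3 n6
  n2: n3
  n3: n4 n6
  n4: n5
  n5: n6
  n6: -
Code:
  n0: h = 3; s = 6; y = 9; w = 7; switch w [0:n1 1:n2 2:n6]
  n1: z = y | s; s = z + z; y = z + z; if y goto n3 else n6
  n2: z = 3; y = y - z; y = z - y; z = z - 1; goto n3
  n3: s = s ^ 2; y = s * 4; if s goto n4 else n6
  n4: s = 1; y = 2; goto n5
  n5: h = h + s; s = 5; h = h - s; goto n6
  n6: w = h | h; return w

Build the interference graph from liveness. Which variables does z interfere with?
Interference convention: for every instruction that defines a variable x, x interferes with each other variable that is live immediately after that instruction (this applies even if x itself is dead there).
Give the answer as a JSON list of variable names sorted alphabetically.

Answer: ["h", "s", "y"]

Derivation:
Per-block:
  n0 def {h,s,w,y} use ∅
  n1 def {s,y,z} use {s,y}
  n2 def {y,z} use {y}
  n3 def {s,y} use {s}
  n4 def {s,y} use ∅
  n5 def {h,s} use {h,s}
  n6 def {w} use {h}

Liveness:
  n0 li=∅ lo={h,s,y}
  n1 li={h,s,y} lo={h,s}
  n2 li={h,s,y} lo={h,s}
  n3 li={h,s} lo={h}
  n4 li={h} lo={h,s}
  n5 li={h,s} lo={h}
  n6 li={h} lo=∅

Interference:
  h — {s,w,y,z}
  s — {h,w,y,z}
  w — {h,s,y}
  y — {h,s,w,z}
  z — {h,s,y}

N(z) = ["h", "s", "y"]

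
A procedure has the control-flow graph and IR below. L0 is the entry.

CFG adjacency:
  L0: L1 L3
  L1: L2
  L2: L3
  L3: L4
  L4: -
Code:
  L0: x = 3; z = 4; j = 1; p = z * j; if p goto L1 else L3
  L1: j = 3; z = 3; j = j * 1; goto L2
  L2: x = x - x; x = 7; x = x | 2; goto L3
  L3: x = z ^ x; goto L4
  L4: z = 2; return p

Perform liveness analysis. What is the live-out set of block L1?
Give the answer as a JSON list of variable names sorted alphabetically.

Block summaries:
  L0: def={j,p,x,z} ue=∅
  L1: def={j,z} ue=∅
  L2: def={x} ue={x}
  L3: def={x} ue={x,z}
  L4: def={z} ue={p}

Backward fixpoint:
  L0 li=∅ lo={p,x,z}
  L1 li={p,x} lo={p,x,z}
  L2 li={p,x,z} lo={p,x,z}
  L3 li={p,x,z} lo={p}
  L4 li={p} lo=∅

live-out(L1) = ["p", "x", "z"]

Answer: ["p", "x", "z"]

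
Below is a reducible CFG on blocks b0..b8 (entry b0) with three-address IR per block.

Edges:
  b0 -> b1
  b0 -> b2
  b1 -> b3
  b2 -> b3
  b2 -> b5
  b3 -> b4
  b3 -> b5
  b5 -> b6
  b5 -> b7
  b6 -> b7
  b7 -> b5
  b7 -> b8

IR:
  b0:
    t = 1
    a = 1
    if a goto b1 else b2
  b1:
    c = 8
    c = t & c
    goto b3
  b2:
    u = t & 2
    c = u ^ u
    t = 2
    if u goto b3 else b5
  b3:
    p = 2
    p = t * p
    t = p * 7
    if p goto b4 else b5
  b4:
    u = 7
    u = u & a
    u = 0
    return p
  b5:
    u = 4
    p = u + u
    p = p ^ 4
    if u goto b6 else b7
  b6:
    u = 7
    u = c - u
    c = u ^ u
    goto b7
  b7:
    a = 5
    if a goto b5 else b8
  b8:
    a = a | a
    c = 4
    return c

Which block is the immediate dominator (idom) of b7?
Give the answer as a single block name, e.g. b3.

idom tree: b1←b0 b2←b0 b3←b0 b4←b3 b5←b0 b6←b5 b7←b5 b8←b7
Dom∩ at merges:
  b3: preds {b1,b2}: {b0,b1} ∩ {b0,b2} = {b0}; idom=b0
  b5: preds {b2,b3,b7}: {b0,b2} ∩ {b0,b3} ∩ {b0,b5,b7} = {b0}; idom=b0
  b7: preds {b5,b6}: {b0,b5} ∩ {b0,b5,b6} = {b0,b5}; idom=b5

idom(b7) = b5

Answer: b5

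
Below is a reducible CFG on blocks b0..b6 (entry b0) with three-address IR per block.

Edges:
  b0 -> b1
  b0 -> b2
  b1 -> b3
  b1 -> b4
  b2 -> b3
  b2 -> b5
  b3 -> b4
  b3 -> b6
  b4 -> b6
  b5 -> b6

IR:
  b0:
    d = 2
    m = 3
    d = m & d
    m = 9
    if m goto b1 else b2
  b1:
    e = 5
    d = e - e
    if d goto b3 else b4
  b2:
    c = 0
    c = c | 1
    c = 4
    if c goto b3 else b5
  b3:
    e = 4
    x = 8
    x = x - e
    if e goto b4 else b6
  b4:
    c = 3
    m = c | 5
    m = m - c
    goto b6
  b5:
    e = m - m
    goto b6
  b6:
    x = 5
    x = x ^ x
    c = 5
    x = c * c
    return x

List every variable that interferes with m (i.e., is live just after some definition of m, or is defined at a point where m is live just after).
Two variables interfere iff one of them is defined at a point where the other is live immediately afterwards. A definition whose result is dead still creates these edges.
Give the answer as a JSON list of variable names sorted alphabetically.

Per-block:
  b0: def={d,m} ue=∅
  b1: def={d,e} ue=∅
  b2: def={c} ue=∅
  b3: def={e,x} ue=∅
  b4: def={c,m} ue=∅
  b5: def={e} ue={m}
  b6: def={c,x} ue=∅

Live sets:
  live b0: ∅→{m}
  live b1: ∅→∅
  live b2: {m}→{m}
  live b3: ∅→∅
  live b4: ∅→∅
  live b5: {m}→∅
  live b6: ∅→∅

Conflict graph:
  c: {m}
  d: {m}
  e: {x}
  m: {c,d}
  x: {e}

N(m) = ["c", "d"]

Answer: ["c", "d"]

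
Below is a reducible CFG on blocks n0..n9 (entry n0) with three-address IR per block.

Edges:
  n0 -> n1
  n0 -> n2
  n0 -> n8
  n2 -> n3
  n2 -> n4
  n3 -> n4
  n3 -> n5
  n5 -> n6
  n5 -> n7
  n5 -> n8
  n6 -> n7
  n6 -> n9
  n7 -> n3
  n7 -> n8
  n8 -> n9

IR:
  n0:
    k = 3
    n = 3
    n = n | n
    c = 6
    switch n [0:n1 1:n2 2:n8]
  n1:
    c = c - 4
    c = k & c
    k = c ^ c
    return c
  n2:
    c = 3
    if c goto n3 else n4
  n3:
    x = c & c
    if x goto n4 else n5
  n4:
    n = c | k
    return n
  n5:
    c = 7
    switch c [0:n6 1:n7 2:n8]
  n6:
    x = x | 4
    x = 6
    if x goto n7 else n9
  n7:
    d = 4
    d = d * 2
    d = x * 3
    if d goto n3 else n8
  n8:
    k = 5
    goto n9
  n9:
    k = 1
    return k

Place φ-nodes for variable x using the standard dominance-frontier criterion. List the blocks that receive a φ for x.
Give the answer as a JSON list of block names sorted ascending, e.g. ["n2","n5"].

Answer: ["n3", "n4", "n7", "n8", "n9"]

Working:
idom tree: n1←n0 n2←n0 n3←n2 n4←n2 n5←n3 n6←n5 n7←n5 n8←n0 n9←n0
Dom at joins:
  n3: preds {n2,n7}: {n0,n2} ∩ {n0,n2,n3,n5,n7} = {n0,n2}; idom=n2
  n4: preds {n2,n3}: {n0,n2} ∩ {n0,n2,n3} = {n0,n2}; idom=n2
  n7: preds {n5,n6}: {n0,n2,n3,n5} ∩ {n0,n2,n3,n5,n6} = {n0,n2,n3,n5}; idom=n5
  n8: preds {n0,n5,n7}: {n0} ∩ {n0,n2,n3,n5} ∩ {n0,n2,n3,n5,n7} = {n0}; idom=n0
  n9: preds {n6,n8}: {n0,n2,n3,n5,n6} ∩ {n0,n8} = {n0}; idom=n0

DF walk-up:
  join n3 pred n2: · stop@n2
  join n3 pred n7: n7→n5→n3 stop@n2
  join n4 pred n2: · stop@n2
  join n4 pred n3: n3 stop@n2
  join n7 pred n5: · stop@n5
  join n7 pred n6: n6 stop@n5
  join n8 pred n0: · stop@n0
  join n8 pred n5: n5→n3→n2 stop@n0
  join n8 pred n7: n7→n5→n3→n2 stop@n0
  join n9 pred n6: n6→n5→n3→n2 stop@n0
  join n9 pred n8: n8 stop@n0
  n0: DF=∅
  n1: DF=∅
  n2: DF={n8,n9}
  n3: DF={n3,n4,n8,n9}
  n4: DF=∅
  n5: DF={n3,n8,n9}
  n6: DF={n7,n9}
  n7: DF={n3,n8}
  n8: DF={n9}
  n9: DF=∅

φ for x: defs {n3,n6}
  DF⁺ = {n3,n4,n7,n8,n9}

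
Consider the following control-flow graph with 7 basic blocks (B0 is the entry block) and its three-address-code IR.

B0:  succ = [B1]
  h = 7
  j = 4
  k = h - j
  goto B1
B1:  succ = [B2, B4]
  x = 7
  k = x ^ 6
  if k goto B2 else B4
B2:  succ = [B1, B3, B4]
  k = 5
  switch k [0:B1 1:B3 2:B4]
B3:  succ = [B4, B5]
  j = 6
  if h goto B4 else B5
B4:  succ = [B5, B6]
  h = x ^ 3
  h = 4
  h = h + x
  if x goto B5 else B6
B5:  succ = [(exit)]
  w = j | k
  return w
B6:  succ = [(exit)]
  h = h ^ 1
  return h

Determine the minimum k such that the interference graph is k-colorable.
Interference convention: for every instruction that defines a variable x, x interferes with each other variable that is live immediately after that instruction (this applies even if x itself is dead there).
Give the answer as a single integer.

Answer: 4

Derivation:
Block summaries:
  B0: {h,j,k} / ∅
  B1: {k,x} / ∅
  B2: {k} / ∅
  B3: {j} / {h}
  B4: {h} / {x}
  B5: {w} / {j,k}
  B6: {h} / {h}

Live sets:
  B0 li=∅ lo={h,j}
  B1 li={h,j} lo={h,j,k,x}
  B2 li={h,j,x} lo={h,j,k,x}
  B3 li={h,k,x} lo={j,k,x}
  B4 li={j,k,x} lo={h,j,k}
  B5 li={j,k} lo=∅
  B6 li={h} lo=∅

Interfere edges:
  h: {j,k,x}
  j: {h,k,x}
  k: {h,j,x}
  w: ∅
  x: {h,j,k}

Colouring:
  lower bound: {h,j,k,x} mutually conflict ⇒ χ ≥ 4
  assign h→R0 j→R1 k→R2 w→R0 x→R3 — no edge inside a register ⇒ χ ≤ 4
  χ = 4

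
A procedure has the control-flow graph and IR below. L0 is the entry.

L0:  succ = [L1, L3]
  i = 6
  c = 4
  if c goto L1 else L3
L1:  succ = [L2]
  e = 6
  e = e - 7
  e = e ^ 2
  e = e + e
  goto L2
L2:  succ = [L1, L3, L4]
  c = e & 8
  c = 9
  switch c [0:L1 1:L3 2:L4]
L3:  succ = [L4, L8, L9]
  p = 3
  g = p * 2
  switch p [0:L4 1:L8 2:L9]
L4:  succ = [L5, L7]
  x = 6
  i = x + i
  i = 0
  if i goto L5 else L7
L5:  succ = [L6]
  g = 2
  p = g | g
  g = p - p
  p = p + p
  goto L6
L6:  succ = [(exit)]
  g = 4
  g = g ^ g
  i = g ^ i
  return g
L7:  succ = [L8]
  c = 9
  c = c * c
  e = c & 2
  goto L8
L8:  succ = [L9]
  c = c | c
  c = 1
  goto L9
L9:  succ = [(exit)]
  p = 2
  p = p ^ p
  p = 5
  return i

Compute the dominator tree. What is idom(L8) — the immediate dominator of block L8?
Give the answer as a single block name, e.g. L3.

Answer: L0

Analysis:
idom tree: L1←L0 L2←L1 L3←L0 L4←L0 L5←L4 L6←L5 L7←L4 L8←L0 L9←L0
Dom at joins:
  L1: preds {L0,L2}: {L0} ∩ {L0,L1,L2} = {L0}; idom=L0
  L3: preds {L0,L2}: {L0} ∩ {L0,L1,L2} = {L0}; idom=L0
  L4: preds {L2,L3}: {L0,L1,L2} ∩ {L0,L3} = {L0}; idom=L0
  L8: preds {L3,L7}: {L0,L3} ∩ {L0,L4,L7} = {L0}; idom=L0
  L9: preds {L3,L8}: {L0,L3} ∩ {L0,L8} = {L0}; idom=L0

idom(L8) = L0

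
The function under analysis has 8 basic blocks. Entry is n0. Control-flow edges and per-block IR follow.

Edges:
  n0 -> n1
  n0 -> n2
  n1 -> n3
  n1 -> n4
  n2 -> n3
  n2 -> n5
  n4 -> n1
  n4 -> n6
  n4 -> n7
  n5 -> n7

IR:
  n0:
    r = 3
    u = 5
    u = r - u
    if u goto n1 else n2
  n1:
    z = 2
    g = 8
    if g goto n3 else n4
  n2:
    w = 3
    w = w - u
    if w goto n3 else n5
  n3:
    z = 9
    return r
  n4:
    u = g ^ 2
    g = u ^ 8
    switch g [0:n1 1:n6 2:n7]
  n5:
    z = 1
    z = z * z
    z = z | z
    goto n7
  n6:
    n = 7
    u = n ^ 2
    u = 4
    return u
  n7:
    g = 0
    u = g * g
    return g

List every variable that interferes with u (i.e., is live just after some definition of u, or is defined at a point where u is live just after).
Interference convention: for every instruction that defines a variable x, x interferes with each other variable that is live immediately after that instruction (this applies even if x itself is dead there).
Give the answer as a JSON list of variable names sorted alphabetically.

Block summaries:
  n0 def {r,u} use ∅
  n1 def {g,z} use ∅
  n2 def {w} use {u}
  n3 def {z} use {r}
  n4 def {g,u} use {g}
  n5 def {z} use ∅
  n6 def {n,u} use ∅
  n7 def {g,u} use ∅

Backward fixpoint:
  live n0: ∅→{r,u}
  live n1: {r}→{g,r}
  live n2: {r,u}→{r}
  live n3: {r}→∅
  live n4: {g,r}→{r}
  live n5: ∅→∅
  live n6: ∅→∅
  live n7: ∅→∅

Interference:
  g: {r,u}
  n: ∅
  r: {g,u,w,z}
  u: {g,r,w}
  w: {r,u}
  z: {r}

N(u) = ["g", "r", "w"]

Answer: ["g", "r", "w"]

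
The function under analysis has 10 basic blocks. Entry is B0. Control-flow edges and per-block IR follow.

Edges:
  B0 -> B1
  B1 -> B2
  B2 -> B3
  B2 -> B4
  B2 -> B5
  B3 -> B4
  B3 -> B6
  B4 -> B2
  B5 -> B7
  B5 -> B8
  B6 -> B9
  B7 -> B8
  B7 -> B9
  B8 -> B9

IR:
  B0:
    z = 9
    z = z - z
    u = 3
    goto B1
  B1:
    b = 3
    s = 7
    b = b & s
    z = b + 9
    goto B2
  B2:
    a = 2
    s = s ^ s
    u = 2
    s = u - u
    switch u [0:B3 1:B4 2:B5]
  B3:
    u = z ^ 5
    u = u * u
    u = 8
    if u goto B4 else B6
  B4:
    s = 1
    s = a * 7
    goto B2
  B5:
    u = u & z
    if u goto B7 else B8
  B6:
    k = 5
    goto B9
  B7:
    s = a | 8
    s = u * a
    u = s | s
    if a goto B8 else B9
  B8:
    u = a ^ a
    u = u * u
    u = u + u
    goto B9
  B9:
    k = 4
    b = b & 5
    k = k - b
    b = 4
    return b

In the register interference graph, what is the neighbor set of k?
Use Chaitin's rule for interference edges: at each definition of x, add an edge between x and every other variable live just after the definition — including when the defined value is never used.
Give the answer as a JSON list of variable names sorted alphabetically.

def/use:
  B0: def={u,z} ue=∅
  B1: def={b,s,z} ue=∅
  B2: def={a,s,u} ue={s}
  B3: def={u} ue={z}
  B4: def={s} ue={a}
  B5: def={u} ue={u,z}
  B6: def={k} ue=∅
  B7: def={s,u} ue={a,u}
  B8: def={u} ue={a}
  B9: def={b,k} ue={b}

Liveness:
  B0 li=∅ lo=∅
  B1 li=∅ lo={b,s,z}
  B2 li={b,s,z} lo={a,b,u,z}
  B3 li={a,b,z} lo={a,b,z}
  B4 li={a,b,z} lo={b,s,z}
  B5 li={a,b,u,z} lo={a,b,u}
  B6 li={b} lo={b}
  B7 li={a,b,u} lo={a,b}
  B8 li={a,b} lo={b}
  B9 li={b} lo=∅

Interference:
  a↔{b,s,u,z}
  b↔{a,k,s,u,z}
  k↔{b}
  s↔{a,b,u,z}
  u↔{a,b,s,z}
  z↔{a,b,s,u}

N(k) = ["b"]

Answer: ["b"]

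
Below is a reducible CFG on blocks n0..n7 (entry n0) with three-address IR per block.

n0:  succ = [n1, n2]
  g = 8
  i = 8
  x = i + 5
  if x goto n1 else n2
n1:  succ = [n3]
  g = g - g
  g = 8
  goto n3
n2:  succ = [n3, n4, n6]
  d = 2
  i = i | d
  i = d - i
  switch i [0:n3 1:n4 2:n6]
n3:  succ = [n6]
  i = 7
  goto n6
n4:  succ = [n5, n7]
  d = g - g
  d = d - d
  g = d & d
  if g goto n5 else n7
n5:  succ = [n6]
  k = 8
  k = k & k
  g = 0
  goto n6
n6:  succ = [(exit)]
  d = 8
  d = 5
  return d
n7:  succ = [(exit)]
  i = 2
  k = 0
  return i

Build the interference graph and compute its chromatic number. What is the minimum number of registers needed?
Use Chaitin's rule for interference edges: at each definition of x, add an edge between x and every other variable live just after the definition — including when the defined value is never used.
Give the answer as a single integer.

def/use:
  n0: def={g,i,x} ue=∅
  n1: def={g} ue={g}
  n2: def={d,i} ue={i}
  n3: def={i} ue=∅
  n4: def={d,g} ue={g}
  n5: def={g,k} ue=∅
  n6: def={d} ue=∅
  n7: def={i,k} ue=∅

Live sets:
  live n0: ∅→{g,i}
  live n1: {g}→∅
  live n2: {g,i}→{g}
  live n3: ∅→∅
  live n4: {g}→∅
  live n5: ∅→∅
  live n6: ∅→∅
  live n7: ∅→∅

Interference:
  d↔{g,i}
  g↔{d,i,x}
  i↔{d,g,k,x}
  k↔{i}
  x↔{g,i}

Chromatic number:
  {d,g,i} pairwise interfere (3-clique) ⇒ χ ≥ 3
  3-colouring: c0={i}  c1={g,k}  c2={d,x}
  χ = 3

Answer: 3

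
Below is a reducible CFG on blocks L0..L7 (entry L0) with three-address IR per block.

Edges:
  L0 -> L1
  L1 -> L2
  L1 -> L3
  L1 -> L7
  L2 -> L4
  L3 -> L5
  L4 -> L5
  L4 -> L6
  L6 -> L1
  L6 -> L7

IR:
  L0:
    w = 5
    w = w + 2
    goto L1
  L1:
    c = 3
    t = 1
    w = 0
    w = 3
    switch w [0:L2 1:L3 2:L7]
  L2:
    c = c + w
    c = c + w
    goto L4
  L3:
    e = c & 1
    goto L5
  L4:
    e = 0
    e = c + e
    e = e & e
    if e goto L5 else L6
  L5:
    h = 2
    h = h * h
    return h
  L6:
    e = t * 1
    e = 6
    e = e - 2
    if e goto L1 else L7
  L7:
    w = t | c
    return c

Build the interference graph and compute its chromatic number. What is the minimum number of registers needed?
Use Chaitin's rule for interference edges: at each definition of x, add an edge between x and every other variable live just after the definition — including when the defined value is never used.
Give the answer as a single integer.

Answer: 3

Analysis:
Block summaries:
  L0 def {w} use ∅
  L1 def {c,t,w} use ∅
  L2 def {c} use {c,w}
  L3 def {e} use {c}
  L4 def {e} use {c}
  L5 def {h} use ∅
  L6 def {e} use {t}
  L7 def {w} use {c,t}

Liveness:
  L0: in=∅ out=∅
  L1: in=∅ out={c,t,w}
  L2: in={c,t,w} out={c,t}
  L3: in={c} out=∅
  L4: in={c,t} out={c,t}
  L5: in=∅ out=∅
  L6: in={c,t} out={c,t}
  L7: in={c,t} out=∅

Interference:
  c — {e,t,w}
  e — {c,t}
  h — ∅
  t — {c,e,w}
  w — {c,t}

Registers:
  clique {c,e,t} ⇒ need ≥ 3
  assign c→c0 e→c2 h→c0 t→c1 w→c2 — no edge inside a register ⇒ χ ≤ 3
  χ = 3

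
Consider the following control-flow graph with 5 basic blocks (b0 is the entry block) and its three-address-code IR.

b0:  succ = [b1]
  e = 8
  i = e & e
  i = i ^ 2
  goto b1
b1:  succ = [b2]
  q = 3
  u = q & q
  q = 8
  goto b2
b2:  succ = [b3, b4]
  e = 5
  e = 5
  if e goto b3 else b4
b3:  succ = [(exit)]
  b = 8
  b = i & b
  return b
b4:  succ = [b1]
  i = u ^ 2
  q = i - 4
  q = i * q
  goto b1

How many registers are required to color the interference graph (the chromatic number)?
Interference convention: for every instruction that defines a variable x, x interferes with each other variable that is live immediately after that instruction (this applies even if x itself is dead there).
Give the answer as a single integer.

Answer: 3

Analysis:
Per-block:
  b0: def={e,i} ue=∅
  b1: def={q,u} ue=∅
  b2: def={e} ue=∅
  b3: def={b} ue={i}
  b4: def={i,q} ue={u}

Live sets:
  live b0: ∅→{i}
  live b1: {i}→{i,u}
  live b2: {i,u}→{i,u}
  live b3: {i}→∅
  live b4: {u}→{i}

Conflict graph:
  b — {i}
  e — {i,u}
  i — {b,e,q,u}
  q — {i,u}
  u — {e,i,q}

Registers:
  clique {e,i,u} ⇒ need ≥ 3
  assign b→r1 e→r2 i→r0 q→r2 u→r1 — no edge inside a register ⇒ χ ≤ 3
  χ = 3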